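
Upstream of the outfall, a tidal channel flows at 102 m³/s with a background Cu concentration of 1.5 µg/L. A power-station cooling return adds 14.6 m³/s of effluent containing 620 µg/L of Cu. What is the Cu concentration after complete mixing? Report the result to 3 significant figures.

Mixed concentration C = ΣQC/ΣQ = (102.0·1.500 + 14.60·620.0) / 116.6 = 9205/116.6 = 78.95 µg/L.

78.9 µg/L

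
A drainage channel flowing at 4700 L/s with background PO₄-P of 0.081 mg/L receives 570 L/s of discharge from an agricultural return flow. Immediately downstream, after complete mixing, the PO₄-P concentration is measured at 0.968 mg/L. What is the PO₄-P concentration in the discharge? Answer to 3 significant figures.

Mass balance: 4700·0.08100 + 570.0·Cₑ = 5270·0.9680
→ Cₑ = (5270·0.9680 − 4700·0.08100) / 570.0 = 8.282 mg/L.

8.28 mg/L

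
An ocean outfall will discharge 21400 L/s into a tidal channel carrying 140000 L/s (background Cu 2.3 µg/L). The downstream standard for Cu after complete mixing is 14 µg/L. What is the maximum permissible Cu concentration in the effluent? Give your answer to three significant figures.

At the limit, (Qr·Cr + Qe·Cₑ)/(Qr + Qe) = 14:
Cₑ = (161400·14 − 140000·2.300) / 21400 = 90.54 µg/L.

90.5 µg/L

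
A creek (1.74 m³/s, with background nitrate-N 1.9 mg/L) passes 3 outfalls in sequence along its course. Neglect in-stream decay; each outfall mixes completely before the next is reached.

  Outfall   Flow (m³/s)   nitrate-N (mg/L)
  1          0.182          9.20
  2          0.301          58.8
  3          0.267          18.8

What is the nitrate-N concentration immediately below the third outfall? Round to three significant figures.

Below outfall 1: Q → 1.922 m³/s, C = (1.740·1.900 + 0.1820·9.200)/1.922 = 2.591 mg/L.
Below outfall 2: Q → 2.223 m³/s, C = (1.922·2.591 + 0.3010·58.80)/2.223 = 10.20 mg/L.
Below outfall 3: Q → 2.490 m³/s, C = (2.223·10.20 + 0.2670·18.80)/2.490 = 11.12 mg/L.

11.1 mg/L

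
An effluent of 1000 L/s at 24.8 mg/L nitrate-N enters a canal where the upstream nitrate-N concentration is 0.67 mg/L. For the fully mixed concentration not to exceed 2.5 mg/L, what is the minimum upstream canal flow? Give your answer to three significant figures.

Set C_mix = 2.5: (Q·0.6700 + 1000·24.80) / (Q + 1000) = 2.5
→ Q = 1000·(24.80 − 2.5)/(2.5 − 0.6700) = 12190 L/s.

12200 L/s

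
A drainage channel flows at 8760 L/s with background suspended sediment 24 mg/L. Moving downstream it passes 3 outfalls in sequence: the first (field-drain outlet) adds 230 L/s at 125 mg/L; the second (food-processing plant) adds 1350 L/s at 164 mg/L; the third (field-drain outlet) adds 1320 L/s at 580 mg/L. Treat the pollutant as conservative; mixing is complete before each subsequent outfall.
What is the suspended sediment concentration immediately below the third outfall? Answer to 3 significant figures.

After outfall 1: Q = 8760 + 230.0 = 8990 L/s; C = (8760·24.00 + 230.0·125.0)/8990 = 26.58 mg/L.
After outfall 2: Q = 8990 + 1350 = 10340 L/s; C = (8990·26.58 + 1350·164.0)/10340 = 44.53 mg/L.
After outfall 3: Q = 10340 + 1320 = 11660 L/s; C = (10340·44.53 + 1320·580.0)/11660 = 105.1 mg/L.

105 mg/L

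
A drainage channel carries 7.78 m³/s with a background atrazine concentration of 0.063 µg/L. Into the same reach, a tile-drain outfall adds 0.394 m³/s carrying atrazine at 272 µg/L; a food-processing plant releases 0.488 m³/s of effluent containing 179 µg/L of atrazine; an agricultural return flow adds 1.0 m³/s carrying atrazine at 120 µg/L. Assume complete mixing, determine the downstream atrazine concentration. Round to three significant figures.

Mass balance: C = (7.780·0.06300 + 0.3940·272.0 + 0.4880·179.0 + 1.000·120.0) / 9.662 = 315.0/9.662 = 32.60 µg/L.

32.6 µg/L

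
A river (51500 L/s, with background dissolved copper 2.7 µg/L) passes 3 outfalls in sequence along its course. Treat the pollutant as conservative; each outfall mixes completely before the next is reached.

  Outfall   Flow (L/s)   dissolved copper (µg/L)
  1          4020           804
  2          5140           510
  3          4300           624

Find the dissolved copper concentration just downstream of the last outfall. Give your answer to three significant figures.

Below outfall 1: Q → 55520 L/s, C = (51500·2.700 + 4020·804.0)/55520 = 60.72 µg/L.
Below outfall 2: Q → 60660 L/s, C = (55520·60.72 + 5140·510.0)/60660 = 98.79 µg/L.
Below outfall 3: Q → 64960 L/s, C = (60660·98.79 + 4300·624.0)/64960 = 133.6 µg/L.

134 µg/L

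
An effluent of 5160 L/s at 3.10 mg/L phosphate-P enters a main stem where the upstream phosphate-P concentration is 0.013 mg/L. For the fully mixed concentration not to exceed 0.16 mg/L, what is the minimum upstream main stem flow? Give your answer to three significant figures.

Set C_mix = 0.16: (Q·0.01300 + 5160·3.100) / (Q + 5160) = 0.16
→ Q = 5160·(3.100 − 0.16)/(0.16 − 0.01300) = 103200 L/s.

103000 L/s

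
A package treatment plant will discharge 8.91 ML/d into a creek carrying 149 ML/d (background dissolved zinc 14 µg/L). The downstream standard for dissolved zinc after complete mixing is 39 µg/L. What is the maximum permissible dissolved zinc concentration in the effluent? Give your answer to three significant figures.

457 µg/L

At the limit, (Qr·Cr + Qe·Cₑ)/(Qr + Qe) = 39:
Cₑ = (157.9·39 − 149.0·14.00) / 8.910 = 457.1 µg/L.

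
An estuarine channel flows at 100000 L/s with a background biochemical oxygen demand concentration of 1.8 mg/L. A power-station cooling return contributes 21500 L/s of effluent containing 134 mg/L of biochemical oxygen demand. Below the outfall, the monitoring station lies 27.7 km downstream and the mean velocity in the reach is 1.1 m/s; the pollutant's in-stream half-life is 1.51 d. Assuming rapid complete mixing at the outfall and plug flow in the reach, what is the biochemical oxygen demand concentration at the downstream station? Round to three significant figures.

Mixed concentration C = ΣQC/ΣQ = (100000·1.800 + 21500·134.0) / 121500 = 3061000/121500 = 25.19 mg/L.
Travel time t = 27.7·1000 / 1.1 = 25180 s = 6.995 h.
Half-life 1.51 d → k = ln 2 / 1.51 = 0.4590 d⁻¹.
Decay over the reach: 25.19·exp(−kt) = 25.19·0.8748 = 22.04 mg/L.

22.0 mg/L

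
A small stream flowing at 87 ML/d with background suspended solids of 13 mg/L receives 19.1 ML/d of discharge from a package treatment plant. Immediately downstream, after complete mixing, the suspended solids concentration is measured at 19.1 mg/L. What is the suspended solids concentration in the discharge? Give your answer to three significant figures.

Mass balance: 87.00·13.00 + 19.10·Cₑ = 106.1·19.10
→ Cₑ = (106.1·19.10 − 87.00·13.00) / 19.10 = 46.89 mg/L.

46.9 mg/L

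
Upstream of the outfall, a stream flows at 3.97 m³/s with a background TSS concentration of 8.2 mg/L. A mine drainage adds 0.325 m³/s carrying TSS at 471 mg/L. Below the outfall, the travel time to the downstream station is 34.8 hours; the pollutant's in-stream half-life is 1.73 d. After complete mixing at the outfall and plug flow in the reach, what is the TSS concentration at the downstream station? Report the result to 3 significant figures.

24.2 mg/L

Mass balance: C = (3.970·8.200 + 0.3250·471.0) / 4.295 = 185.6/4.295 = 43.22 mg/L.
Half-life 1.73 d → k = ln 2 / 1.73 = 0.4007 d⁻¹.
Applying C = C₀e^(−kt): 43.22 × 0.5594 = 24.18 mg/L.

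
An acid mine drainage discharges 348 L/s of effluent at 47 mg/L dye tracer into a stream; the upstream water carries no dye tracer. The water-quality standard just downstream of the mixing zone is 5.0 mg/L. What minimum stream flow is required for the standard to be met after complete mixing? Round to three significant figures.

Set C_mix = 5.0: (Q·0 + 348.0·47.00) / (Q + 348.0) = 5.0
→ Q = 348.0·(47.00 − 5.0)/(5.0 − 0) = 2923 L/s.

2920 L/s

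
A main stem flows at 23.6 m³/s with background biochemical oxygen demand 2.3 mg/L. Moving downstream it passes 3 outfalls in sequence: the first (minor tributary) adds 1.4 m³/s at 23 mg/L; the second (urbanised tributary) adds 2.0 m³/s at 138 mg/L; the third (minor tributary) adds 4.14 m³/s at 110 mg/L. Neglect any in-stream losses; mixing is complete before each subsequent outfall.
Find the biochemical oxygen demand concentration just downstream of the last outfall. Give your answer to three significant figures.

Below outfall 1: Q → 25.00 m³/s, C = (23.60·2.300 + 1.400·23.00)/25.00 = 3.459 mg/L.
Below outfall 2: Q → 27.00 m³/s, C = (25.00·3.459 + 2.000·138.0)/27.00 = 13.43 mg/L.
Below outfall 3: Q → 31.14 m³/s, C = (27.00·13.43 + 4.140·110.0)/31.14 = 26.26 mg/L.

26.3 mg/L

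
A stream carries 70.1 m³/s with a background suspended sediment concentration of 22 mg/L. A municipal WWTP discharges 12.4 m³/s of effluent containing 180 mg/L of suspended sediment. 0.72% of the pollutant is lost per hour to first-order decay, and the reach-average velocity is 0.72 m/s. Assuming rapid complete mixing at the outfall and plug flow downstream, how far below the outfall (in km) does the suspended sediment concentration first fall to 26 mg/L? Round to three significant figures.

After mixing, C = (70.10·22.00 + 12.40·180.0) / 82.50 = 3774/82.50 = 45.75 mg/L.
0.72%/h lost → k = −ln(1 − 0.0072) = 0.007226 h⁻¹.
Set 45.75·exp(−k·t) = 26 → t = ln(45.75/26)/k = 281500 s = 78.20 h.
Distance = v·t = 0.72·281500 = 202700 m = 202.7 km.

203 km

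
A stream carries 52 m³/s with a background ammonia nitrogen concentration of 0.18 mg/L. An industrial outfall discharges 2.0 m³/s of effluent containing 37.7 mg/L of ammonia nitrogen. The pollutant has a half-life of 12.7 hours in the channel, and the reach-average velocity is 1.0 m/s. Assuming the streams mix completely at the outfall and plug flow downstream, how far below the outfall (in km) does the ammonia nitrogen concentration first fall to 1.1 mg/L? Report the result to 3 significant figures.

Flow-weighted average: C = (52.00·0.1800 + 2.000·37.70) / 54.00 = 84.76/54.00 = 1.570 mg/L.
Half-life 12.7 h → k = ln 2 / 12.7 = 0.05458 h⁻¹ = 1.310 d⁻¹.
Set 1.570·exp(−k·t) = 1.1 → t = ln(1.570/1.1)/k = 23450 s = 6.514 h.
Distance = v·t = 1.0·23450 = 23450 m = 23.45 km.

23.5 km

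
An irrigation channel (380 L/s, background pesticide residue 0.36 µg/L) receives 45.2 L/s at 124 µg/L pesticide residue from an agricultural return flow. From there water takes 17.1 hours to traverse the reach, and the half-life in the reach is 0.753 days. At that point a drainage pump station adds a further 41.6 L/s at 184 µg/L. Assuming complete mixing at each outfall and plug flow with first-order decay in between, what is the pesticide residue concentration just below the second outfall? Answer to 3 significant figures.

Conservation of mass: C = (380.0·0.3600 + 45.20·124.0) / 425.2 = 5742/425.2 = 13.50 µg/L; combined flow 425.2 L/s.
Half-life 0.753 d → k = ln 2 / 0.753 = 0.9205 d⁻¹.
Applying C = C₀e^(−kt): 13.50 × 0.5190 = 7.008 µg/L.
At the second outfall, C = (425.2·7.008 + 41.60·184.0) / (425.2 + 41.60) = 22.78 µg/L.

22.8 µg/L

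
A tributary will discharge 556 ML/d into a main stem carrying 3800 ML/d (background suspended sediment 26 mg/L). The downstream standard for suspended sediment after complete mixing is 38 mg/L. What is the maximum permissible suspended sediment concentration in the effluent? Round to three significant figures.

120 mg/L

At the limit, (Qr·Cr + Qe·Cₑ)/(Qr + Qe) = 38:
Cₑ = (4356·38 − 3800·26.00) / 556.0 = 120.0 mg/L.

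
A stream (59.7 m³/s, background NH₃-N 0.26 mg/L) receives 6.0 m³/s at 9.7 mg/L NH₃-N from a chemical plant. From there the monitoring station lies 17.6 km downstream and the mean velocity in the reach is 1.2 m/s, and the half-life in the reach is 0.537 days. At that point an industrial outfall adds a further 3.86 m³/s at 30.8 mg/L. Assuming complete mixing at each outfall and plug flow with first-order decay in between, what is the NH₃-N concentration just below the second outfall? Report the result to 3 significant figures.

After mixing, C = (59.70·0.2600 + 6.000·9.700) / 65.70 = 73.72/65.70 = 1.122 mg/L; combined flow 65.70 m³/s.
Travel time t = 17.6·1000 / 1.2 = 14670 s = 4.074 h.
Half-life 0.537 d → k = ln 2 / 0.537 = 1.291 d⁻¹.
Decay over the reach: 1.122·exp(−kt) = 1.122·0.8032 = 0.9013 mg/L.
Second outfall: C = (65.70·0.9013 + 3.860·30.80)/69.56 = 2.560 mg/L.

2.56 mg/L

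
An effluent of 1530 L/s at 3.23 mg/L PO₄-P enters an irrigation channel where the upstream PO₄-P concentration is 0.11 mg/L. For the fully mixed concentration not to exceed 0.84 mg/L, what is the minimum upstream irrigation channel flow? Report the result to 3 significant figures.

5010 L/s

Set C_mix = 0.84: (Q·0.1100 + 1530·3.230) / (Q + 1530) = 0.84
→ Q = 1530·(3.230 − 0.84)/(0.84 − 0.1100) = 5009 L/s.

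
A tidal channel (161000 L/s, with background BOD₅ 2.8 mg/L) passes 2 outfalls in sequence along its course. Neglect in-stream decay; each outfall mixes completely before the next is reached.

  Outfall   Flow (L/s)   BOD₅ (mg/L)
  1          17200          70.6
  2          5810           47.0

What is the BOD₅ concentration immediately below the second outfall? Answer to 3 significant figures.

10.5 mg/L

After outfall 1: Q = 161000 + 17200 = 178200 L/s; C = (161000·2.800 + 17200·70.60)/178200 = 9.344 mg/L.
After outfall 2: Q = 178200 + 5810 = 184000 L/s; C = (178200·9.344 + 5810·47.00)/184000 = 10.53 mg/L.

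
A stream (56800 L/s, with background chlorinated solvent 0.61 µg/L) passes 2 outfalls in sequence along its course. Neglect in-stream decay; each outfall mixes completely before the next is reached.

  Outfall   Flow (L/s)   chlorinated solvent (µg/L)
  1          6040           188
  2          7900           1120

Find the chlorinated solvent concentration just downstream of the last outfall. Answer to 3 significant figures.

142 µg/L

Below outfall 1: Q → 62840 L/s, C = (56800·0.6100 + 6040·188.0)/62840 = 18.62 µg/L.
Below outfall 2: Q → 70740 L/s, C = (62840·18.62 + 7900·1120)/70740 = 141.6 µg/L.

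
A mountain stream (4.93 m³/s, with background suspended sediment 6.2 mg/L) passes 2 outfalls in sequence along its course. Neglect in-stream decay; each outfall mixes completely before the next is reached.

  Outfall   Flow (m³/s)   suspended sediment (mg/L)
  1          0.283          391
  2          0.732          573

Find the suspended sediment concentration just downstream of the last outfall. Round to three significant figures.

Below outfall 1: Q → 5.213 m³/s, C = (4.930·6.200 + 0.2830·391.0)/5.213 = 27.09 mg/L.
Below outfall 2: Q → 5.945 m³/s, C = (5.213·27.09 + 0.7320·573.0)/5.945 = 94.31 mg/L.

94.3 mg/L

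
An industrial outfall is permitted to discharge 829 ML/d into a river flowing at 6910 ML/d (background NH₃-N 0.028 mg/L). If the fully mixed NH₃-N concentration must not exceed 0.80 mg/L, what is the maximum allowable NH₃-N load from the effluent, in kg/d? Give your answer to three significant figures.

6000 kg/d

Mass balance at the limit: 6910·0.02800 + 829.0·Cₑ = 7739·0.80 → Cₑ = 7.235 mg/L.
829.0 ML/d = 9.595 m³/s. Load = 9.595 m³/s × 7.235 g/m³ × 86 400 s/d = 5998 kg/d.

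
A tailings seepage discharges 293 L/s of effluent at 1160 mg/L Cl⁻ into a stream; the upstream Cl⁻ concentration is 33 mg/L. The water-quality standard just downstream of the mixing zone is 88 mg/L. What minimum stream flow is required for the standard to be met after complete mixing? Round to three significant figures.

5710 L/s

Set C_mix = 88: (Q·33.00 + 293.0·1160) / (Q + 293.0) = 88
→ Q = 293.0·(1160 − 88)/(88 − 33.00) = 5711 L/s.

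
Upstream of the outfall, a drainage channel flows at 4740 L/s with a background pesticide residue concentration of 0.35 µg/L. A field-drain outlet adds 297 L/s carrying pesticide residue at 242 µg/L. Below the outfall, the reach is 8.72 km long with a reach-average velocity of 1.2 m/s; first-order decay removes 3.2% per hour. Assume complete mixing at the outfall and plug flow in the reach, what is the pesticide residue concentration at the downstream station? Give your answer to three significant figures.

Mixed concentration C = ΣQC/ΣQ = (4740·0.3500 + 297.0·242.0) / 5037 = 73530/5037 = 14.60 µg/L.
Travel time t = 8.72·1000 / 1.2 = 7267 s = 2.019 h.
3.2%/h lost → k = −ln(1 − 0.032) = 0.03252 h⁻¹.
After decay, C = 14.60 × e^(−kt) = 14.60 × 0.9365 = 13.67 µg/L.

13.7 µg/L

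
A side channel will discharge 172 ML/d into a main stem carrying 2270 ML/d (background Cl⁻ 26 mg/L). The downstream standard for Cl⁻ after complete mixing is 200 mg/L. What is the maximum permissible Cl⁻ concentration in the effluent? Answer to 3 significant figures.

2500 mg/L

At the limit, (Qr·Cr + Qe·Cₑ)/(Qr + Qe) = 200:
Cₑ = (2442·200 − 2270·26.00) / 172.0 = 2496 mg/L.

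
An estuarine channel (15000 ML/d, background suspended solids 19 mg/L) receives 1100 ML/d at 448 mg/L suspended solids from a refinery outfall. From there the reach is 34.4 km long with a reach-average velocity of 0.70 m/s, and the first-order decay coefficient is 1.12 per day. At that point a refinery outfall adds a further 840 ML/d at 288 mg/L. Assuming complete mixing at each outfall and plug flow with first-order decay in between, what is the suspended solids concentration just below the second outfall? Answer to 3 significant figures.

After mixing, C = (15000·19.00 + 1100·448.0) / 16100 = 777800/16100 = 48.31 mg/L; combined flow 16100 ML/d.
Travel time t = 34.4·1000 / 0.70 = 49140 s = 13.65 h.
First-order decay: C = 48.31·exp(−k·t) = 48.31·0.5289 = 25.55 mg/L.
Second outfall: C = (16100·25.55 + 840.0·288.0)/16940 = 38.56 mg/L.

38.6 mg/L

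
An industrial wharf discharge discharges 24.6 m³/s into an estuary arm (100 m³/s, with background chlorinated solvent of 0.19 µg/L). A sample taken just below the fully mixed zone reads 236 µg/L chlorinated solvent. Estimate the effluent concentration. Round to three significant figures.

1190 µg/L

Mass balance: 100.0·0.1900 + 24.60·Cₑ = 124.6·236.0
→ Cₑ = (124.6·236.0 − 100.0·0.1900) / 24.60 = 1195 µg/L.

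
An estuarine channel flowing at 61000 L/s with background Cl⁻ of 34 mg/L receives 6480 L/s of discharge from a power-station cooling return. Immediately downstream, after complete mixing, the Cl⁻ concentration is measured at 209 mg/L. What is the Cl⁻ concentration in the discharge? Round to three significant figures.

Mass balance: 61000·34.00 + 6480·Cₑ = 67480·209.0
→ Cₑ = (67480·209.0 − 61000·34.00) / 6480 = 1856 mg/L.

1860 mg/L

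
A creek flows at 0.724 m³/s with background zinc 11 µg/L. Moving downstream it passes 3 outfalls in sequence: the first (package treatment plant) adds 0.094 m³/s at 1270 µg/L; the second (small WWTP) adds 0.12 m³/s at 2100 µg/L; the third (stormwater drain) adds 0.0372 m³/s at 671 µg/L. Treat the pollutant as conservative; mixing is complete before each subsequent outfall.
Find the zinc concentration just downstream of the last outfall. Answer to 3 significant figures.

After outfall 1: Q = 0.7240 + 0.09400 = 0.8180 m³/s; C = (0.7240·11.00 + 0.09400·1270)/0.8180 = 155.7 µg/L.
After outfall 2: Q = 0.8180 + 0.1200 = 0.9380 m³/s; C = (0.8180·155.7 + 0.1200·2100)/0.9380 = 404.4 µg/L.
After outfall 3: Q = 0.9380 + 0.03720 = 0.9752 m³/s; C = (0.9380·404.4 + 0.03720·671.0)/0.9752 = 414.6 µg/L.

415 µg/L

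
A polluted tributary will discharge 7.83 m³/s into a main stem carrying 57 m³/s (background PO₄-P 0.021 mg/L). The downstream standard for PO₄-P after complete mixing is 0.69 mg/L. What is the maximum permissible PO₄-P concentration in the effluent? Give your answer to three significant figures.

At the limit, (Qr·Cr + Qe·Cₑ)/(Qr + Qe) = 0.69:
Cₑ = (64.83·0.69 − 57.00·0.02100) / 7.830 = 5.560 mg/L.

5.56 mg/L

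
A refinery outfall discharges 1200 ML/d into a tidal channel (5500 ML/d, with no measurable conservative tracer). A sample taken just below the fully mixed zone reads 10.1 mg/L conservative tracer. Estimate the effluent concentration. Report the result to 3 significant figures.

56.4 mg/L

Mass balance: 5500·0 + 1200·Cₑ = 6700·10.10
→ Cₑ = (6700·10.10 − 5500·0) / 1200 = 56.39 mg/L.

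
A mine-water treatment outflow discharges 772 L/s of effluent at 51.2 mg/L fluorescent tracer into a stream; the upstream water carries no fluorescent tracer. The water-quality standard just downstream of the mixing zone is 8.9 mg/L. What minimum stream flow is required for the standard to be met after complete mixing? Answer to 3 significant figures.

3670 L/s

Set C_mix = 8.9: (Q·0 + 772.0·51.20) / (Q + 772.0) = 8.9
→ Q = 772.0·(51.20 − 8.9)/(8.9 − 0) = 3669 L/s.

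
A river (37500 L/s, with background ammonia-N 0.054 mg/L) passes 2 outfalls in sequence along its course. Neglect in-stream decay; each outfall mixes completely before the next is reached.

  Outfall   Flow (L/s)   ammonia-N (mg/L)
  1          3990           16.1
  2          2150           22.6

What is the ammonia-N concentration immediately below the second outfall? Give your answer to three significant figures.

Below outfall 1: Q → 41490 L/s, C = (37500·0.05400 + 3990·16.10)/41490 = 1.597 mg/L.
Below outfall 2: Q → 43640 L/s, C = (41490·1.597 + 2150·22.60)/43640 = 2.632 mg/L.

2.63 mg/L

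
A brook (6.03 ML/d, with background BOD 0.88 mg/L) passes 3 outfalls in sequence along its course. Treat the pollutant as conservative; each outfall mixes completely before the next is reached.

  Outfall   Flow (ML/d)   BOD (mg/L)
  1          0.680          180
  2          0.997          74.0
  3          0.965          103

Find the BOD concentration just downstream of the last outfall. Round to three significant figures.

Below outfall 1: Q → 6.710 ML/d, C = (6.030·0.8800 + 0.6800·180.0)/6.710 = 19.03 mg/L.
Below outfall 2: Q → 7.707 ML/d, C = (6.710·19.03 + 0.9970·74.00)/7.707 = 26.14 mg/L.
Below outfall 3: Q → 8.672 ML/d, C = (7.707·26.14 + 0.9650·103.0)/8.672 = 34.70 mg/L.

34.7 mg/L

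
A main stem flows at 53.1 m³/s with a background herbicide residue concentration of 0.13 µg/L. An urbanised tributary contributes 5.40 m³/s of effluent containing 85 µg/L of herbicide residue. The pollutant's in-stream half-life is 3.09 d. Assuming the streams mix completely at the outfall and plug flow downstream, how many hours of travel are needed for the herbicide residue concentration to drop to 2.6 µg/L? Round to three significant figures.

After mixing, C = (53.10·0.1300 + 5.400·85.00) / 58.50 = 465.9/58.50 = 7.964 µg/L.
Half-life 3.09 d → k = ln 2 / 3.09 = 0.2243 d⁻¹.
7.964·exp(−k·t) = 2.6 → t = ln(7.964/2.6)/k = 431200 s = 119.8 h.

120 h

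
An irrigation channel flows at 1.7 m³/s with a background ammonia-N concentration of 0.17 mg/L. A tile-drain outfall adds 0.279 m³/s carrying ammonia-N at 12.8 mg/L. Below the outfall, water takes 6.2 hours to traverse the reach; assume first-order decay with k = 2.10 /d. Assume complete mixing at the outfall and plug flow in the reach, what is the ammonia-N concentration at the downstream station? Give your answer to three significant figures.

Mixed concentration C = ΣQC/ΣQ = (1.700·0.1700 + 0.2790·12.80) / 1.979 = 3.860/1.979 = 1.951 mg/L.
Decay over the reach: 1.951·exp(−kt) = 1.951·0.5813 = 1.134 mg/L.

1.13 mg/L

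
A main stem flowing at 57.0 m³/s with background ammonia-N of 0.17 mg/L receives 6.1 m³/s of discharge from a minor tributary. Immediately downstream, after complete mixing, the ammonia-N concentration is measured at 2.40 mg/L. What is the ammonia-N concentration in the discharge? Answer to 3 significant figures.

23.2 mg/L

Mass balance: 57.00·0.1700 + 6.100·Cₑ = 63.10·2.400
→ Cₑ = (63.10·2.400 − 57.00·0.1700) / 6.100 = 23.24 mg/L.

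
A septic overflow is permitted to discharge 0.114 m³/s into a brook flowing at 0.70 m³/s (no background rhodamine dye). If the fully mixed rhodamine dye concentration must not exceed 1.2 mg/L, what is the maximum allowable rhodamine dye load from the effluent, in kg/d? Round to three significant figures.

Mass balance at the limit: 0.7000·0 + 0.1140·Cₑ = 0.8140·1.2 → Cₑ = 8.568 mg/L.
Load = 0.1140 m³/s × 8.568 g/m³ × 86 400 s/d = 84.40 kg/d.

84.4 kg/d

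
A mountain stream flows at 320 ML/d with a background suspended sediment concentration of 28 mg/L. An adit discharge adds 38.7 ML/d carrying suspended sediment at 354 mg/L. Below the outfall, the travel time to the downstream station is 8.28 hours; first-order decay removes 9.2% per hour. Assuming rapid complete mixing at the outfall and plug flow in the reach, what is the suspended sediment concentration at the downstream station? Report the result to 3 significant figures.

28.4 mg/L

Mass balance: C = (320.0·28.00 + 38.70·354.0) / 358.7 = 22660/358.7 = 63.17 mg/L.
9.2%/h lost → k = −ln(1 − 0.092) = 0.09651 h⁻¹.
Decay over the reach: 63.17·exp(−kt) = 63.17·0.4497 = 28.41 mg/L.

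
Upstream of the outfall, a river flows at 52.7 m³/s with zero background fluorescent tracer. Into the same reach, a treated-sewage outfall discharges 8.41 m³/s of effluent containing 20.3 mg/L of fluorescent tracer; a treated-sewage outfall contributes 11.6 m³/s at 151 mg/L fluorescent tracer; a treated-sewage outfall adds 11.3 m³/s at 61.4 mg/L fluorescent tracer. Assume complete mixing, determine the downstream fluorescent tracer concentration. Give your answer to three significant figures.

31.1 mg/L

Flow-weighted average: C = (52.70·0 + 8.410·20.30 + 11.60·151.0 + 11.30·61.40) / 84.01 = 2616/84.01 = 31.14 mg/L.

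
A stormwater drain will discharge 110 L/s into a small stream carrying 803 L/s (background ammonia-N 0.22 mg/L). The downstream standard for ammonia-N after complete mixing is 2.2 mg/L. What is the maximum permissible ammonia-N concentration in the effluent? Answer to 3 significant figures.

At the limit, (Qr·Cr + Qe·Cₑ)/(Qr + Qe) = 2.2:
Cₑ = (913.0·2.2 − 803.0·0.2200) / 110.0 = 16.65 mg/L.

16.7 mg/L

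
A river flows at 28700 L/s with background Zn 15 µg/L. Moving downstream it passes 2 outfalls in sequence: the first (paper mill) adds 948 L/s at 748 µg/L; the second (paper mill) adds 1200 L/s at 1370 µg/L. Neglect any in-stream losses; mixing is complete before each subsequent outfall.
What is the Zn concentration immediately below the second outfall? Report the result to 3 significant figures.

Outfall 1: combined Q = 29650 L/s; C = (28700·15.00 + 948.0·748.0)/29650 = 38.44 µg/L.
Outfall 2: combined Q = 30850 L/s; C = (29650·38.44 + 1200·1370)/30850 = 90.24 µg/L.

90.2 µg/L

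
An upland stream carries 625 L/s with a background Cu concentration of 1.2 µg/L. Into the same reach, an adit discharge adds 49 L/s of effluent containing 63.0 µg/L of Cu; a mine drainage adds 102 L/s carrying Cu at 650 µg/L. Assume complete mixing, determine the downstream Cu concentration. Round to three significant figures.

90.4 µg/L

Mixed concentration C = ΣQC/ΣQ = (625.0·1.200 + 49.00·63.00 + 102.0·650.0) / 776.0 = 70140/776.0 = 90.38 µg/L.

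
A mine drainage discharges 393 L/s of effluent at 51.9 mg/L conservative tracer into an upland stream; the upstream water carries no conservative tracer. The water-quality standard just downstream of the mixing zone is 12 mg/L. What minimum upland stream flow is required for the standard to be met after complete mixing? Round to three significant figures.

1310 L/s

Set C_mix = 12: (Q·0 + 393.0·51.90) / (Q + 393.0) = 12
→ Q = 393.0·(51.90 − 12)/(12 − 0) = 1307 L/s.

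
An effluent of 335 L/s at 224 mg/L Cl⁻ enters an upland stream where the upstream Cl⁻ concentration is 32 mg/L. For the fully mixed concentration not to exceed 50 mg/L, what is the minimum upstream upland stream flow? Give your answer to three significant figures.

Set C_mix = 50: (Q·32.00 + 335.0·224.0) / (Q + 335.0) = 50
→ Q = 335.0·(224.0 − 50)/(50 − 32.00) = 3238 L/s.

3240 L/s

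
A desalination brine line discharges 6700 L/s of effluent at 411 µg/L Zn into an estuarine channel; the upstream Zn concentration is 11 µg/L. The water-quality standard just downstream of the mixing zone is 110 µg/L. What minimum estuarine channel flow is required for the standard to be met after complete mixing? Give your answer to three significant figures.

Set C_mix = 110: (Q·11.00 + 6700·411.0) / (Q + 6700) = 110
→ Q = 6700·(411.0 − 110)/(110 − 11.00) = 20370 L/s.

20400 L/s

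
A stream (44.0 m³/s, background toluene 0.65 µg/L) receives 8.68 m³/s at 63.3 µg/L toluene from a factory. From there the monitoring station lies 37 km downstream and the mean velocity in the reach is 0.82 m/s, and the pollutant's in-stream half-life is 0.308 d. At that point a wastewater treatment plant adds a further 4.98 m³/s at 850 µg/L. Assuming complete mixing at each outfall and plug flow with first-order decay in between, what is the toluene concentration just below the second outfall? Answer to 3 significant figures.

Mixed concentration C = ΣQC/ΣQ = (44.00·0.6500 + 8.680·63.30) / 52.68 = 578.0/52.68 = 10.97 µg/L; combined flow 52.68 m³/s.
Travel time t = 37·1000 / 0.82 = 45120 s = 12.53 h.
Half-life 0.308 d → k = ln 2 / 0.308 = 2.250 d⁻¹.
After decay, C = 10.97 × e^(−kt) = 10.97 × 0.3087 = 3.388 µg/L.
At the second outfall, C = (52.68·3.388 + 4.980·850.0) / (52.68 + 4.980) = 76.51 µg/L.

76.5 µg/L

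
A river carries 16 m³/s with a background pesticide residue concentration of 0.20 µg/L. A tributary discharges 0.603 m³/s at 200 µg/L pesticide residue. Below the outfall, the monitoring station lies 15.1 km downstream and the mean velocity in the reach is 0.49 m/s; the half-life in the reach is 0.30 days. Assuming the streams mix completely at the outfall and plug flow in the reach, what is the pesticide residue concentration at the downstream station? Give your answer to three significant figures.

3.27 µg/L

Mass balance: C = (16.00·0.2000 + 0.6030·200.0) / 16.60 = 123.8/16.60 = 7.456 µg/L.
Travel time t = 15.1·1000 / 0.49 = 30820 s = 8.560 h.
Half-life 0.30 d → k = ln 2 / 0.30 = 2.310 d⁻¹.
Decay over the reach: 7.456·exp(−kt) = 7.456·0.4386 = 3.271 µg/L.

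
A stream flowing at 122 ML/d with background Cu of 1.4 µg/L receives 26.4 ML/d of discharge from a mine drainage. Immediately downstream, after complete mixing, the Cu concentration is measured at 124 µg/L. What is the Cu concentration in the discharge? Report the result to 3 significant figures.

691 µg/L

Mass balance: 122.0·1.400 + 26.40·Cₑ = 148.4·124.0
→ Cₑ = (148.4·124.0 − 122.0·1.400) / 26.40 = 690.6 µg/L.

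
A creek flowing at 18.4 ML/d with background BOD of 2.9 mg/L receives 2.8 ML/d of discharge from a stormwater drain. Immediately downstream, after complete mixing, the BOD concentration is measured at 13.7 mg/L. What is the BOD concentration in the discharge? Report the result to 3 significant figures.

Mass balance: 18.40·2.900 + 2.800·Cₑ = 21.20·13.70
→ Cₑ = (21.20·13.70 − 18.40·2.900) / 2.800 = 84.67 mg/L.

84.7 mg/L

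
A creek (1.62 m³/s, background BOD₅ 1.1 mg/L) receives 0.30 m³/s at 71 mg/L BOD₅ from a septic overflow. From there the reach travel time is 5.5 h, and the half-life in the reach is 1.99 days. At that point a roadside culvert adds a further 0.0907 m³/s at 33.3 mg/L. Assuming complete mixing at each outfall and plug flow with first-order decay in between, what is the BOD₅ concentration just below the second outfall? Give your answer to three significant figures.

12.1 mg/L

Mixed concentration C = ΣQC/ΣQ = (1.620·1.100 + 0.3000·71.00) / 1.920 = 23.08/1.920 = 12.02 mg/L; combined flow 1.920 m³/s.
Half-life 1.99 d → k = ln 2 / 1.99 = 0.3483 d⁻¹.
First-order decay: C = 12.02·exp(−k·t) = 12.02·0.9233 = 11.10 mg/L.
At the second outfall, C = (1.920·11.10 + 0.09070·33.30) / (1.920 + 0.09070) = 12.10 mg/L.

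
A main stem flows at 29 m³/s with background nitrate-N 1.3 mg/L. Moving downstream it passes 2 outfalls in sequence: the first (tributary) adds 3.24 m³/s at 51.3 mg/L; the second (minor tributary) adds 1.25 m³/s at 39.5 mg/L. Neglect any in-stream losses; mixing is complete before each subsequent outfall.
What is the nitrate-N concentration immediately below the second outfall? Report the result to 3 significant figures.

After outfall 1: Q = 29.00 + 3.240 = 32.24 m³/s; C = (29.00·1.300 + 3.240·51.30)/32.24 = 6.325 mg/L.
After outfall 2: Q = 32.24 + 1.250 = 33.49 m³/s; C = (32.24·6.325 + 1.250·39.50)/33.49 = 7.563 mg/L.

7.56 mg/L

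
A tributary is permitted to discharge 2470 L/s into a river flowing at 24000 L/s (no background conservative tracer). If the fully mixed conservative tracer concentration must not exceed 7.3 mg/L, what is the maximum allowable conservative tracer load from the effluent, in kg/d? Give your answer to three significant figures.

16700 kg/d

Mass balance at the limit: 24000·0 + 2470·Cₑ = 26470·7.3 → Cₑ = 78.23 mg/L.
2470 L/s = 2.470 m³/s. Load = 2.470 m³/s × 78.23 g/m³ × 86 400 s/d = 16700 kg/d.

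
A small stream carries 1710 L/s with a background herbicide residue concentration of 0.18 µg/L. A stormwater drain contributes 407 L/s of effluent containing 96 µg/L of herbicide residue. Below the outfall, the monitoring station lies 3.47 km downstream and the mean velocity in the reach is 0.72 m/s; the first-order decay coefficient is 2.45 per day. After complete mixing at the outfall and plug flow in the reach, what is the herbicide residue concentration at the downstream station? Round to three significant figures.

Flow-weighted average: C = (1710·0.1800 + 407.0·96.00) / 2117 = 39380/2117 = 18.60 µg/L.
Travel time t = 3.47·1000 / 0.72 = 4819 s = 1.339 h.
After decay, C = 18.60 × e^(−kt) = 18.60 × 0.8723 = 16.23 µg/L.

16.2 µg/L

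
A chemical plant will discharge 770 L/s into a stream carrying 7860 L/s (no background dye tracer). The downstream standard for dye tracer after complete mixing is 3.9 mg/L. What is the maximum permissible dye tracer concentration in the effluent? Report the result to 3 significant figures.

43.7 mg/L

At the limit, (Qr·Cr + Qe·Cₑ)/(Qr + Qe) = 3.9:
Cₑ = (8630·3.9 − 7860·0) / 770.0 = 43.71 mg/L.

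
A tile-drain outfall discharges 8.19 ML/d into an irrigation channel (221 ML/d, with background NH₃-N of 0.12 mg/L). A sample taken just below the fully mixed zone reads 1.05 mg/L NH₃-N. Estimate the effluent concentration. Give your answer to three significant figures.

Mass balance: 221.0·0.1200 + 8.190·Cₑ = 229.2·1.050
→ Cₑ = (229.2·1.050 − 221.0·0.1200) / 8.190 = 26.15 mg/L.

26.1 mg/L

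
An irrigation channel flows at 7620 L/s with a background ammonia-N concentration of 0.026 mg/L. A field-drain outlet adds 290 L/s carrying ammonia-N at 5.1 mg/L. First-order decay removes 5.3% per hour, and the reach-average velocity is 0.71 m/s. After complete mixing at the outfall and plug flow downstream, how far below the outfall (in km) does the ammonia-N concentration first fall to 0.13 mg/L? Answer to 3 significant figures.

23.0 km

After mixing, C = (7620·0.02600 + 290.0·5.100) / 7910 = 1677/7910 = 0.2120 mg/L.
5.3%/h lost → k = −ln(1 − 0.053) = 0.05446 h⁻¹.
Set 0.2120·exp(−k·t) = 0.13 → t = ln(0.2120/0.13)/k = 32340 s = 8.983 h.
Distance = v·t = 0.71·32340 = 22960 m = 22.96 km.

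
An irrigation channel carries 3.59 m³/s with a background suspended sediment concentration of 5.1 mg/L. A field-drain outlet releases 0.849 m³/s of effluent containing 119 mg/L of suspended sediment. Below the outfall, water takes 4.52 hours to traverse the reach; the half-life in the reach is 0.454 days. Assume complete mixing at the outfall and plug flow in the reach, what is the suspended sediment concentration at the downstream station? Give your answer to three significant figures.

After mixing, C = (3.590·5.100 + 0.8490·119.0) / 4.439 = 119.3/4.439 = 26.88 mg/L.
Half-life 0.454 d → k = ln 2 / 0.454 = 1.527 d⁻¹.
First-order decay: C = 26.88·exp(−k·t) = 26.88·0.7501 = 20.17 mg/L.

20.2 mg/L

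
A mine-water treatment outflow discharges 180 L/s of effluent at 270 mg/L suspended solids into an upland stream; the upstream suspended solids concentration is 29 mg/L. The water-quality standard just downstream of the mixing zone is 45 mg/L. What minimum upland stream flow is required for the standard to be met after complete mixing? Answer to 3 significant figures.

2530 L/s

Set C_mix = 45: (Q·29.00 + 180.0·270.0) / (Q + 180.0) = 45
→ Q = 180.0·(270.0 − 45)/(45 − 29.00) = 2531 L/s.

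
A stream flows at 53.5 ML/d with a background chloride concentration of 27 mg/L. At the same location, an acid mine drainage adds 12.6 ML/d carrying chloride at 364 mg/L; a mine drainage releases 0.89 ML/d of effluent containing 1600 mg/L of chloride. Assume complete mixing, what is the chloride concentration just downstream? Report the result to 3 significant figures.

After mixing, C = (53.50·27.00 + 12.60·364.0 + 0.8900·1600) / 66.99 = 7455/66.99 = 111.3 mg/L.

111 mg/L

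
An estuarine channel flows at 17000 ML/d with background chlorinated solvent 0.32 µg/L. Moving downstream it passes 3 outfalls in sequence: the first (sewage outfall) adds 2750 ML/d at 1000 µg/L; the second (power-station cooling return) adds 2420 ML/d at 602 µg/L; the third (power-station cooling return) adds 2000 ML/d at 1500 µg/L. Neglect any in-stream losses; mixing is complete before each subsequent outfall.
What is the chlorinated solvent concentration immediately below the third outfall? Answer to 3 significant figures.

298 µg/L

Outfall 1: combined Q = 19750 ML/d; C = (17000·0.3200 + 2750·1000)/19750 = 139.5 µg/L.
Outfall 2: combined Q = 22170 ML/d; C = (19750·139.5 + 2420·602.0)/22170 = 190.0 µg/L.
Outfall 3: combined Q = 24170 ML/d; C = (22170·190.0 + 2000·1500)/24170 = 298.4 µg/L.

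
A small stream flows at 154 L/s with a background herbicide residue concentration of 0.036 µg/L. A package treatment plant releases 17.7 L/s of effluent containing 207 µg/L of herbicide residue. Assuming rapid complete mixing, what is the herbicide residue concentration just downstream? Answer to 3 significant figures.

Mass balance: C = (154.0·0.03600 + 17.70·207.0) / 171.7 = 3669/171.7 = 21.37 µg/L.

21.4 µg/L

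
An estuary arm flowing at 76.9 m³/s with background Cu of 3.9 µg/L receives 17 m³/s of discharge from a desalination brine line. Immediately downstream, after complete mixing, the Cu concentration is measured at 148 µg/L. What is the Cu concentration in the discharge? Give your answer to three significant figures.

Mass balance: 76.90·3.900 + 17.00·Cₑ = 93.90·148.0
→ Cₑ = (93.90·148.0 − 76.90·3.900) / 17.00 = 799.8 µg/L.

800 µg/L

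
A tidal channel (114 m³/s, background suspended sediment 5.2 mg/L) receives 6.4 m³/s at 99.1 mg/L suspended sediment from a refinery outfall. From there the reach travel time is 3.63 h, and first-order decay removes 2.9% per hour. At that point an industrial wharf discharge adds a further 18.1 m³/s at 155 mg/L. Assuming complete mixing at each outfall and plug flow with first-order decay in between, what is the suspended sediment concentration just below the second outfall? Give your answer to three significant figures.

28.2 mg/L

Mixed concentration C = ΣQC/ΣQ = (114.0·5.200 + 6.400·99.10) / 120.4 = 1227/120.4 = 10.19 mg/L; combined flow 120.4 m³/s.
2.9%/h lost → k = −ln(1 − 0.029) = 0.02943 h⁻¹.
After decay, C = 10.19 × e^(−kt) = 10.19 × 0.8987 = 9.159 mg/L.
Second outfall: C = (120.4·9.159 + 18.10·155.0)/138.5 = 28.22 mg/L.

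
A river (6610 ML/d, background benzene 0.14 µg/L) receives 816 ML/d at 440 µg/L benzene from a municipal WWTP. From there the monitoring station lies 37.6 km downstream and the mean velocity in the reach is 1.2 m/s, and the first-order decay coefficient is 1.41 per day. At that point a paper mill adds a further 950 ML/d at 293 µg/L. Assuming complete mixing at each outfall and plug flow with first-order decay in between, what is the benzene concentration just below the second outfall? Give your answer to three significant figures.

59.0 µg/L

Conservation of mass: C = (6610·0.1400 + 816.0·440.0) / 7426 = 360000/7426 = 48.47 µg/L; combined flow 7426 ML/d.
Travel time t = 37.6·1000 / 1.2 = 31330 s = 8.704 h.
After decay, C = 48.47 × e^(−kt) = 48.47 × 0.5997 = 29.07 µg/L.
At the second outfall, C = (7426·29.07 + 950.0·293.0) / (7426 + 950.0) = 59.00 µg/L.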